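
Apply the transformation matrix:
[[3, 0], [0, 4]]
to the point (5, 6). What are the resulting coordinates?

Matrix multiplication:
[[3, 0], [0, 4]] × [5, 6]ᵀ
= [(3)(5) + (0)(6), (0)(5) + (4)(6)]ᵀ
= [15, 24]ᵀ
Result: (15, 24)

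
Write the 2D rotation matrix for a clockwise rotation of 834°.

Rotation matrix formula: [[cos θ, -sin θ], [sin θ, cos θ]]
A clockwise rotation by 834° is equivalent to a counterclockwise rotation by -834°.
For θ = -834°:
cos(-834°) = -0.4067
sin(-834°) = -0.9135
Result: [[-0.4067, 0.9135], [-0.9135, -0.4067]]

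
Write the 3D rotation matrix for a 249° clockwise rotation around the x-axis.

Rotation matrix for clockwise 249° around x-axis:
A clockwise rotation by 249° is a counterclockwise rotation by -249°.
cos(-249°) = -0.3584, sin(-249°) = 0.9336
Result: [[1, 0, 0], [0, -0.3584, -0.9336], [0, 0.9336, -0.3584]]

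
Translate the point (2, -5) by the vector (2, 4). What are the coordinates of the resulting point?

Translation by (2, 4) (homogeneous matrix [[1, 0, 2], [0, 1, 4], [0, 0, 1]]):
x' = 2 + 2 = 4
y' = -5 + 4 = -1
Result: (4, -1)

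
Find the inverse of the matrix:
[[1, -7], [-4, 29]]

For [[a,b],[c,d]], inverse = (1/det)·[[d,-b],[-c,a]]
det = (1)(29) - (-7)(-4) = 29 - 28 = 1
Inverse = [[29, 7], [4, 1]]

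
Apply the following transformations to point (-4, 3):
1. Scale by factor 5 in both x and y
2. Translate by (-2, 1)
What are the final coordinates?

Step 1: Scale (-4, 3) by 5 → (-20, 15)
Step 2: Translate by (-2, 1) → (-22, 16)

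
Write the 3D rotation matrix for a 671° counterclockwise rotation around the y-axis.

Rotation matrix for counterclockwise 671° around y-axis:
cos(671°) = 0.6561, sin(671°) = -0.7547
Result: [[0.6561, 0, -0.7547], [0, 1, 0], [0.7547, 0, 0.6561]]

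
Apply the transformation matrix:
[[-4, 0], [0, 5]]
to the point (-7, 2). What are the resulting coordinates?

Matrix multiplication:
[[-4, 0], [0, 5]] × [-7, 2]ᵀ
= [(-4)(-7) + (0)(2), (0)(-7) + (5)(2)]ᵀ
= [28, 10]ᵀ
Result: (28, 10)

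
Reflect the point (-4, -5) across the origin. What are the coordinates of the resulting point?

Reflection across origin: (-4, -5) → (4, 5)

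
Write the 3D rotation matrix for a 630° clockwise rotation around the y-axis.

Rotation matrix for clockwise 630° around y-axis:
A clockwise rotation by 630° is a counterclockwise rotation by -630°.
cos(-630°) = 0, sin(-630°) = 1
Result: [[0, 0, 1], [0, 1, 0], [-1, 0, 0]]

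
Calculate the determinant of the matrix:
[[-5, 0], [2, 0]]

For a 2×2 matrix [[a, b], [c, d]], det = ad - bc
det = (-5)(0) - (0)(2) = 0 - 0 = 0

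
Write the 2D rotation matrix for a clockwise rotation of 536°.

Rotation matrix formula: [[cos θ, -sin θ], [sin θ, cos θ]]
A clockwise rotation by 536° is equivalent to a counterclockwise rotation by -536°.
For θ = -536°:
cos(-536°) = -0.9976
sin(-536°) = -0.0698
Result: [[-0.9976, 0.0698], [-0.0698, -0.9976]]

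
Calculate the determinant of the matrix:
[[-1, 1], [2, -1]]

For a 2×2 matrix [[a, b], [c, d]], det = ad - bc
det = (-1)(-1) - (1)(2) = 1 - 2 = -1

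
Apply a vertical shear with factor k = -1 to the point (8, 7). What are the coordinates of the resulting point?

Shear matrix for vertical shear with factor k = -1:
[[1, 0], [-1, 1]]
Result: (8, 7) → (8, -1)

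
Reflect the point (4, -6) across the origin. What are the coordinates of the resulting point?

Reflection across origin: (4, -6) → (-4, 6)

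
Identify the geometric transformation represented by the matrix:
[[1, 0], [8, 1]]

This matrix represents: vertical shear with factor 8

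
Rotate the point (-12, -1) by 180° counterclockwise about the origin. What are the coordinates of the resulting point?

Rotation matrix for 180°: [[cos 180°, -sin 180°], [sin 180°, cos 180°]] = [[-1, 0], [0, -1]]
[[-1, 0], [0, -1]] × [-12, -1]ᵀ = [12, 1]ᵀ
Result: (12, 1)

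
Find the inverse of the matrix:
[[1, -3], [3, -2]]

For [[a,b],[c,d]], inverse = (1/det)·[[d,-b],[-c,a]]
det = (1)(-2) - (-3)(3) = -2 - -9 = 7
Inverse = (1/7)·[[-2, 3], [-3, 1]]
= [[-2/7, 3/7], [-3/7, 1/7]]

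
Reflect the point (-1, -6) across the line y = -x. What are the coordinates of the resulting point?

Reflection across line y = -x: (-1, -6) → (6, 1)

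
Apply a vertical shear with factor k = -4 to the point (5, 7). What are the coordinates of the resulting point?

Shear matrix for vertical shear with factor k = -4:
[[1, 0], [-4, 1]]
Result: (5, 7) → (5, -13)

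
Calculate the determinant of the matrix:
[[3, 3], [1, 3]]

For a 2×2 matrix [[a, b], [c, d]], det = ad - bc
det = (3)(3) - (3)(1) = 9 - 3 = 6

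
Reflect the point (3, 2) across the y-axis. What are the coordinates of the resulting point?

Reflection across y-axis: (3, 2) → (-3, 2)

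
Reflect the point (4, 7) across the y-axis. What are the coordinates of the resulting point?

Reflection across y-axis: (4, 7) → (-4, 7)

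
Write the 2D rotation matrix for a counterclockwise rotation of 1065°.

Rotation matrix formula: [[cos θ, -sin θ], [sin θ, cos θ]]
For θ = 1065°:
cos(1065°) = 0.9659
sin(1065°) = -0.2588
Result: [[0.9659, 0.2588], [-0.2588, 0.9659]]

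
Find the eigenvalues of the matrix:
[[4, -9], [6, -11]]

Characteristic equation: det(A - λI) = 0
λ² - (trace)λ + (det) = 0
trace = 4 + -11 = -7, det = (4)(-11) - (-9)(6) = 10
λ² - (-7)λ + (10) = 0
λ = (-7 ± √((-7)² - 4·(10))) / 2 = (-7 ± √9) / 2
Solving: λ = -5, -2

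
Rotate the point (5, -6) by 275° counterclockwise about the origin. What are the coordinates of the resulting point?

Rotation matrix for 275°: [[cos 275°, -sin 275°], [sin 275°, cos 275°]] ≈ [[0.087156, 0.996195], [-0.996195, 0.087156]]
[[0.087156, 0.996195], [-0.996195, 0.087156]] × [5, -6]ᵀ ≈ [-5.5414, -5.5039]ᵀ
Result: (-5.5414, -5.5039)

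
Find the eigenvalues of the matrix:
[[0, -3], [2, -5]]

Characteristic equation: det(A - λI) = 0
λ² - (trace)λ + (det) = 0
trace = 0 + -5 = -5, det = (0)(-5) - (-3)(2) = 6
λ² - (-5)λ + (6) = 0
λ = (-5 ± √((-5)² - 4·(6))) / 2 = (-5 ± √1) / 2
Solving: λ = -3, -2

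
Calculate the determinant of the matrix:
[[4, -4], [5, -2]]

For a 2×2 matrix [[a, b], [c, d]], det = ad - bc
det = (4)(-2) - (-4)(5) = -8 - -20 = 12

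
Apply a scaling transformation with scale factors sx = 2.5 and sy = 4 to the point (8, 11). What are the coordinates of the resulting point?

Scaling matrix:
[[2.50, 0], [0, 4]]
Result: (8 × 2.5, 11 × 4) = (20, 44)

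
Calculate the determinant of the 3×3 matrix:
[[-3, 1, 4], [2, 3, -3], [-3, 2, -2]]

Expansion along first row:
det = -3·det([[3,-3],[2,-2]]) - 1·det([[2,-3],[-3,-2]]) + 4·det([[2,3],[-3,2]])
    = -3·(3·-2 - -3·2) - 1·(2·-2 - -3·-3) + 4·(2·2 - 3·-3)
    = -3·0 - 1·-13 + 4·13
    = 0 + 13 + 52 = 65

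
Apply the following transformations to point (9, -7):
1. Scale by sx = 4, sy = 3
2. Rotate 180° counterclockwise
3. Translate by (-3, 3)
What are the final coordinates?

Step 1: Scale → (36, -21)
Step 2: Rotate 180° → (-36, 21)
Step 3: Translate → (-39, 24)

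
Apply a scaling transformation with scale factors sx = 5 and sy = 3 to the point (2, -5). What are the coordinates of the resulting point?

Scaling matrix:
[[5, 0], [0, 3]]
Result: (2 × 5, -5 × 3) = (10, -15)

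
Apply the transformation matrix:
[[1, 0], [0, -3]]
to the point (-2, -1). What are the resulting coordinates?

Matrix multiplication:
[[1, 0], [0, -3]] × [-2, -1]ᵀ
= [(1)(-2) + (0)(-1), (0)(-2) + (-3)(-1)]ᵀ
= [-2, 3]ᵀ
Result: (-2, 3)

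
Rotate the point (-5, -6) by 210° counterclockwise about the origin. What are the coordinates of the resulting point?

Rotation matrix for 210°: [[cos 210°, -sin 210°], [sin 210°, cos 210°]] ≈ [[-0.866025, 0.500000], [-0.500000, -0.866025]]
[[-0.866025, 0.500000], [-0.500000, -0.866025]] × [-5, -6]ᵀ ≈ [1.3301, 7.6962]ᵀ
Result: (1.3301, 7.6962)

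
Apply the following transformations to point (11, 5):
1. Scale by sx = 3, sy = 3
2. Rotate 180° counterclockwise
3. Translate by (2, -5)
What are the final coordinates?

Step 1: Scale → (33, 15)
Step 2: Rotate 180° → (-33, -15)
Step 3: Translate → (-31, -20)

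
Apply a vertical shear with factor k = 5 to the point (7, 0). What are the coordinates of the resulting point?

Shear matrix for vertical shear with factor k = 5:
[[1, 0], [5, 1]]
Result: (7, 0) → (7, 35)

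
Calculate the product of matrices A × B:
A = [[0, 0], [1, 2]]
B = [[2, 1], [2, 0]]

Matrix multiplication:
C[0][0] = 0×2 + 0×2 = 0
C[0][1] = 0×1 + 0×0 = 0
C[1][0] = 1×2 + 2×2 = 6
C[1][1] = 1×1 + 2×0 = 1
Result: [[0, 0], [6, 1]]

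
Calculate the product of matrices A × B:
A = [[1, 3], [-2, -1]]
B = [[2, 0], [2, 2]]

Matrix multiplication:
C[0][0] = 1×2 + 3×2 = 8
C[0][1] = 1×0 + 3×2 = 6
C[1][0] = -2×2 + -1×2 = -6
C[1][1] = -2×0 + -1×2 = -2
Result: [[8, 6], [-6, -2]]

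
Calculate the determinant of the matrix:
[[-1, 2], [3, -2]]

For a 2×2 matrix [[a, b], [c, d]], det = ad - bc
det = (-1)(-2) - (2)(3) = 2 - 6 = -4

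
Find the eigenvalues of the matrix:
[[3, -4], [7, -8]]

Characteristic equation: det(A - λI) = 0
λ² - (trace)λ + (det) = 0
trace = 3 + -8 = -5, det = (3)(-8) - (-4)(7) = 4
λ² - (-5)λ + (4) = 0
λ = (-5 ± √((-5)² - 4·(4))) / 2 = (-5 ± √9) / 2
Solving: λ = -4, -1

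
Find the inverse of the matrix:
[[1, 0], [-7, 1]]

For [[a,b],[c,d]], inverse = (1/det)·[[d,-b],[-c,a]]
det = (1)(1) - (0)(-7) = 1 - 0 = 1
Inverse = [[1, 0], [7, 1]]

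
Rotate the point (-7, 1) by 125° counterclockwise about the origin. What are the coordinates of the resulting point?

Rotation matrix for 125°: [[cos 125°, -sin 125°], [sin 125°, cos 125°]] ≈ [[-0.573576, -0.819152], [0.819152, -0.573576]]
[[-0.573576, -0.819152], [0.819152, -0.573576]] × [-7, 1]ᵀ ≈ [3.1959, -6.3076]ᵀ
Result: (3.1959, -6.3076)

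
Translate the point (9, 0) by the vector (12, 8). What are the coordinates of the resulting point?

Translation by (12, 8) (homogeneous matrix [[1, 0, 12], [0, 1, 8], [0, 0, 1]]):
x' = 9 + 12 = 21
y' = 0 + 8 = 8
Result: (21, 8)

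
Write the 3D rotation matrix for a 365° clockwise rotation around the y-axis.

Rotation matrix for clockwise 365° around y-axis:
A clockwise rotation by 365° is a counterclockwise rotation by -365°.
cos(-365°) = 0.9962, sin(-365°) = -0.0872
Result: [[0.9962, 0, -0.0872], [0, 1, 0], [0.0872, 0, 0.9962]]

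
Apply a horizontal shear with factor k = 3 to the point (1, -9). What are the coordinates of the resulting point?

Shear matrix for horizontal shear with factor k = 3:
[[1, 3], [0, 1]]
Result: (1, -9) → (-26, -9)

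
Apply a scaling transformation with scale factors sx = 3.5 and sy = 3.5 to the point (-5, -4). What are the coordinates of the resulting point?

Scaling matrix:
[[3.50, 0], [0, 3.50]]
Result: (-5 × 3.5, -4 × 3.5) = (-17.5, -14)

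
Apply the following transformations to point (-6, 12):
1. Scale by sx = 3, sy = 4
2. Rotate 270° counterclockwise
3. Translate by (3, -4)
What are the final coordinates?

Step 1: Scale → (-18, 48)
Step 2: Rotate 270° → (48, 18)
Step 3: Translate → (51, 14)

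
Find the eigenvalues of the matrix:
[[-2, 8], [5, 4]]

Characteristic equation: det(A - λI) = 0
λ² - (trace)λ + (det) = 0
trace = -2 + 4 = 2, det = (-2)(4) - (8)(5) = -48
λ² - (2)λ + (-48) = 0
λ = (2 ± √((2)² - 4·(-48))) / 2 = (2 ± √196) / 2
Solving: λ = -6, 8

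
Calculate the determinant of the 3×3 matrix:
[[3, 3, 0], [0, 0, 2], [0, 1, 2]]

Expansion along first row:
det = 3·det([[0,2],[1,2]]) - 3·det([[0,2],[0,2]]) + 0·det([[0,0],[0,1]])
    = 3·(0·2 - 2·1) - 3·(0·2 - 2·0) + 0·(0·1 - 0·0)
    = 3·-2 - 3·0 + 0·0
    = -6 + 0 + 0 = -6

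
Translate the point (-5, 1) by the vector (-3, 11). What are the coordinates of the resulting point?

Translation by (-3, 11) (homogeneous matrix [[1, 0, -3], [0, 1, 11], [0, 0, 1]]):
x' = -5 + -3 = -8
y' = 1 + 11 = 12
Result: (-8, 12)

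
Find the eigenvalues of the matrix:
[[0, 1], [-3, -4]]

Characteristic equation: det(A - λI) = 0
λ² - (trace)λ + (det) = 0
trace = 0 + -4 = -4, det = (0)(-4) - (1)(-3) = 3
λ² - (-4)λ + (3) = 0
λ = (-4 ± √((-4)² - 4·(3))) / 2 = (-4 ± √4) / 2
Solving: λ = -3, -1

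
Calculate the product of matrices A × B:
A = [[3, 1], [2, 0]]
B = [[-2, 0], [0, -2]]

Matrix multiplication:
C[0][0] = 3×-2 + 1×0 = -6
C[0][1] = 3×0 + 1×-2 = -2
C[1][0] = 2×-2 + 0×0 = -4
C[1][1] = 2×0 + 0×-2 = 0
Result: [[-6, -2], [-4, 0]]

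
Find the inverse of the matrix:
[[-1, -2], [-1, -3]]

For [[a,b],[c,d]], inverse = (1/det)·[[d,-b],[-c,a]]
det = (-1)(-3) - (-2)(-1) = 3 - 2 = 1
Inverse = [[-3, 2], [1, -1]]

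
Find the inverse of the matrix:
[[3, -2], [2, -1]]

For [[a,b],[c,d]], inverse = (1/det)·[[d,-b],[-c,a]]
det = (3)(-1) - (-2)(2) = -3 - -4 = 1
Inverse = [[-1, 2], [-2, 3]]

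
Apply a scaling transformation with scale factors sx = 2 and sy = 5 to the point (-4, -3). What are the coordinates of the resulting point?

Scaling matrix:
[[2, 0], [0, 5]]
Result: (-4 × 2, -3 × 5) = (-8, -15)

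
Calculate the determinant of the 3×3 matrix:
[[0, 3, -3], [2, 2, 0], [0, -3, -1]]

Expansion along first row:
det = 0·det([[2,0],[-3,-1]]) - 3·det([[2,0],[0,-1]]) + -3·det([[2,2],[0,-3]])
    = 0·(2·-1 - 0·-3) - 3·(2·-1 - 0·0) + -3·(2·-3 - 2·0)
    = 0·-2 - 3·-2 + -3·-6
    = 0 + 6 + 18 = 24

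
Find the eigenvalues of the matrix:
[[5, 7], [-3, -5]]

Characteristic equation: det(A - λI) = 0
λ² - (trace)λ + (det) = 0
trace = 5 + -5 = 0, det = (5)(-5) - (7)(-3) = -4
λ² - (0)λ + (-4) = 0
λ = (0 ± √((0)² - 4·(-4))) / 2 = (0 ± √16) / 2
Solving: λ = -2, 2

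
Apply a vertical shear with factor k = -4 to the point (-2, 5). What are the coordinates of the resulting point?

Shear matrix for vertical shear with factor k = -4:
[[1, 0], [-4, 1]]
Result: (-2, 5) → (-2, 13)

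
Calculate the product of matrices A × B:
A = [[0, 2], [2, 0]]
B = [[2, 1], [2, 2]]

Matrix multiplication:
C[0][0] = 0×2 + 2×2 = 4
C[0][1] = 0×1 + 2×2 = 4
C[1][0] = 2×2 + 0×2 = 4
C[1][1] = 2×1 + 0×2 = 2
Result: [[4, 4], [4, 2]]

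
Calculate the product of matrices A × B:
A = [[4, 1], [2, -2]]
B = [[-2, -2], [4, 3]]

Matrix multiplication:
C[0][0] = 4×-2 + 1×4 = -4
C[0][1] = 4×-2 + 1×3 = -5
C[1][0] = 2×-2 + -2×4 = -12
C[1][1] = 2×-2 + -2×3 = -10
Result: [[-4, -5], [-12, -10]]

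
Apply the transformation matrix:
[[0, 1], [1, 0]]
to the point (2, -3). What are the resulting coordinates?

Matrix multiplication:
[[0, 1], [1, 0]] × [2, -3]ᵀ
= [(0)(2) + (1)(-3), (1)(2) + (0)(-3)]ᵀ
= [-3, 2]ᵀ
Result: (-3, 2)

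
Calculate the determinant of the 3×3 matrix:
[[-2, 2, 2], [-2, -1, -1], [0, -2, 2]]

Expansion along first row:
det = -2·det([[-1,-1],[-2,2]]) - 2·det([[-2,-1],[0,2]]) + 2·det([[-2,-1],[0,-2]])
    = -2·(-1·2 - -1·-2) - 2·(-2·2 - -1·0) + 2·(-2·-2 - -1·0)
    = -2·-4 - 2·-4 + 2·4
    = 8 + 8 + 8 = 24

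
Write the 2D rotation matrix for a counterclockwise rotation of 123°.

Rotation matrix formula: [[cos θ, -sin θ], [sin θ, cos θ]]
For θ = 123°:
cos(123°) = -0.5446
sin(123°) = 0.8387
Result: [[-0.5446, -0.8387], [0.8387, -0.5446]]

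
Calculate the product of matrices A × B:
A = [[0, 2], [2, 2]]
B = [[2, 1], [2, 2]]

Matrix multiplication:
C[0][0] = 0×2 + 2×2 = 4
C[0][1] = 0×1 + 2×2 = 4
C[1][0] = 2×2 + 2×2 = 8
C[1][1] = 2×1 + 2×2 = 6
Result: [[4, 4], [8, 6]]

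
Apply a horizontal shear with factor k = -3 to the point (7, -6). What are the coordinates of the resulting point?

Shear matrix for horizontal shear with factor k = -3:
[[1, -3], [0, 1]]
Result: (7, -6) → (25, -6)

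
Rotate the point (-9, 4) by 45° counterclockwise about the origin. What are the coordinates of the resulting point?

Rotation matrix for 45°: [[cos 45°, -sin 45°], [sin 45°, cos 45°]] ≈ [[0.707107, -0.707107], [0.707107, 0.707107]]
[[0.707107, -0.707107], [0.707107, 0.707107]] × [-9, 4]ᵀ ≈ [-9.1924, -3.5355]ᵀ
Result: (-9.1924, -3.5355)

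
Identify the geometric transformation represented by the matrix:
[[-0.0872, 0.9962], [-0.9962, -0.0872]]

This matrix represents: rotation by 265° counterclockwise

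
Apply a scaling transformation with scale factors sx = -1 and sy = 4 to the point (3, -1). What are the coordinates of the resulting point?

Scaling matrix:
[[-1, 0], [0, 4]]
Result: (3 × -1, -1 × 4) = (-3, -4)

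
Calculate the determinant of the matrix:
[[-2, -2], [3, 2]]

For a 2×2 matrix [[a, b], [c, d]], det = ad - bc
det = (-2)(2) - (-2)(3) = -4 - -6 = 2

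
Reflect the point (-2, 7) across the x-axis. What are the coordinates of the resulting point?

Reflection across x-axis: (-2, 7) → (-2, -7)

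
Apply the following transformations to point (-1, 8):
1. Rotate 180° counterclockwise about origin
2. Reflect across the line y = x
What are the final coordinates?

Step 1: Rotate 180° → (1, -8)
Step 2: Reflect across line y = x → (-8, 1)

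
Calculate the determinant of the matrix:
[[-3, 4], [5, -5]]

For a 2×2 matrix [[a, b], [c, d]], det = ad - bc
det = (-3)(-5) - (4)(5) = 15 - 20 = -5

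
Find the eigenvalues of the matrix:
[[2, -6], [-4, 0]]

Characteristic equation: det(A - λI) = 0
λ² - (trace)λ + (det) = 0
trace = 2 + 0 = 2, det = (2)(0) - (-6)(-4) = -24
λ² - (2)λ + (-24) = 0
λ = (2 ± √((2)² - 4·(-24))) / 2 = (2 ± √100) / 2
Solving: λ = -4, 6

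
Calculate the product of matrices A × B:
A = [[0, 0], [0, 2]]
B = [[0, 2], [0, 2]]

Matrix multiplication:
C[0][0] = 0×0 + 0×0 = 0
C[0][1] = 0×2 + 0×2 = 0
C[1][0] = 0×0 + 2×0 = 0
C[1][1] = 0×2 + 2×2 = 4
Result: [[0, 0], [0, 4]]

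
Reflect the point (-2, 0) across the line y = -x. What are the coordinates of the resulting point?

Reflection across line y = -x: (-2, 0) → (0, 2)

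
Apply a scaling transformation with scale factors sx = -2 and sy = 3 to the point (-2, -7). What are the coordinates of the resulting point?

Scaling matrix:
[[-2, 0], [0, 3]]
Result: (-2 × -2, -7 × 3) = (4, -21)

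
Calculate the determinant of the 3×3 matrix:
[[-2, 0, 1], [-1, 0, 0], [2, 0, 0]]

Expansion along first row:
det = -2·det([[0,0],[0,0]]) - 0·det([[-1,0],[2,0]]) + 1·det([[-1,0],[2,0]])
    = -2·(0·0 - 0·0) - 0·(-1·0 - 0·2) + 1·(-1·0 - 0·2)
    = -2·0 - 0·0 + 1·0
    = 0 + 0 + 0 = 0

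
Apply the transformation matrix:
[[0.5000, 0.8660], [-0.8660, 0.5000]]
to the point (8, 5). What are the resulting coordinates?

Matrix multiplication:
[[0.5000, 0.8660], [-0.8660, 0.5000]] × [8, 5]ᵀ
= [(0.5000)(8) + (0.8660)(5), (-0.8660)(8) + (0.5000)(5)]ᵀ
= [8.3300, -4.4280]ᵀ
Result: (8.3300, -4.4280)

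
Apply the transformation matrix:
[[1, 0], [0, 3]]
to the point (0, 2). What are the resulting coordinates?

Matrix multiplication:
[[1, 0], [0, 3]] × [0, 2]ᵀ
= [(1)(0) + (0)(2), (0)(0) + (3)(2)]ᵀ
= [0, 6]ᵀ
Result: (0, 6)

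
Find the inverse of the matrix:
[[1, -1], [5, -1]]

For [[a,b],[c,d]], inverse = (1/det)·[[d,-b],[-c,a]]
det = (1)(-1) - (-1)(5) = -1 - -5 = 4
Inverse = (1/4)·[[-1, 1], [-5, 1]]
= [[-1/4, 1/4], [-5/4, 1/4]]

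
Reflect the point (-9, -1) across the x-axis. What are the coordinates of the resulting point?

Reflection across x-axis: (-9, -1) → (-9, 1)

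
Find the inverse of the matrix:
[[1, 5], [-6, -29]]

For [[a,b],[c,d]], inverse = (1/det)·[[d,-b],[-c,a]]
det = (1)(-29) - (5)(-6) = -29 - -30 = 1
Inverse = [[-29, -5], [6, 1]]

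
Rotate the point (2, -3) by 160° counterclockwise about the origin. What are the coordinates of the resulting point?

Rotation matrix for 160°: [[cos 160°, -sin 160°], [sin 160°, cos 160°]] ≈ [[-0.939693, -0.342020], [0.342020, -0.939693]]
[[-0.939693, -0.342020], [0.342020, -0.939693]] × [2, -3]ᵀ ≈ [-0.8533, 3.5031]ᵀ
Result: (-0.8533, 3.5031)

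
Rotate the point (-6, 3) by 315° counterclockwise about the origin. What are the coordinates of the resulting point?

Rotation matrix for 315°: [[cos 315°, -sin 315°], [sin 315°, cos 315°]] ≈ [[0.707107, 0.707107], [-0.707107, 0.707107]]
[[0.707107, 0.707107], [-0.707107, 0.707107]] × [-6, 3]ᵀ ≈ [-2.1213, 6.3640]ᵀ
Result: (-2.1213, 6.3640)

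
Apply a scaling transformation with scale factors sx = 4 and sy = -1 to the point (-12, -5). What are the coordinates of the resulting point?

Scaling matrix:
[[4, 0], [0, -1]]
Result: (-12 × 4, -5 × -1) = (-48, 5)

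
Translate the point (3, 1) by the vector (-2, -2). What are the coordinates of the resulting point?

Translation by (-2, -2) (homogeneous matrix [[1, 0, -2], [0, 1, -2], [0, 0, 1]]):
x' = 3 + -2 = 1
y' = 1 + -2 = -1
Result: (1, -1)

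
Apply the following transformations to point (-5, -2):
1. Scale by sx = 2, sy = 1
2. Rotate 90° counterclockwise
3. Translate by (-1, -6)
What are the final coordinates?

Step 1: Scale → (-10, -2)
Step 2: Rotate 90° → (2, -10)
Step 3: Translate → (1, -16)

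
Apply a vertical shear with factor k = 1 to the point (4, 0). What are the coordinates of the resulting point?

Shear matrix for vertical shear with factor k = 1:
[[1, 0], [1, 1]]
Result: (4, 0) → (4, 4)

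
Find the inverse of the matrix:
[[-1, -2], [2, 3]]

For [[a,b],[c,d]], inverse = (1/det)·[[d,-b],[-c,a]]
det = (-1)(3) - (-2)(2) = -3 - -4 = 1
Inverse = [[3, 2], [-2, -1]]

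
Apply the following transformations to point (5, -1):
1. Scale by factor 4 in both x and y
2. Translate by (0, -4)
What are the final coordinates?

Step 1: Scale (5, -1) by 4 → (20, -4)
Step 2: Translate by (0, -4) → (20, -8)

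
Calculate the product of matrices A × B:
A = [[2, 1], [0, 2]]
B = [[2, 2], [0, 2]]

Matrix multiplication:
C[0][0] = 2×2 + 1×0 = 4
C[0][1] = 2×2 + 1×2 = 6
C[1][0] = 0×2 + 2×0 = 0
C[1][1] = 0×2 + 2×2 = 4
Result: [[4, 6], [0, 4]]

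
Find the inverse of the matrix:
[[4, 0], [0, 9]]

For [[a,b],[c,d]], inverse = (1/det)·[[d,-b],[-c,a]]
det = (4)(9) - (0)(0) = 36 - 0 = 36
Inverse = (1/36)·[[9, 0], [0, 4]]
= [[1/4, 0], [0, 1/9]]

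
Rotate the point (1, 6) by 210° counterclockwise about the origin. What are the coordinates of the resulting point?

Rotation matrix for 210°: [[cos 210°, -sin 210°], [sin 210°, cos 210°]] ≈ [[-0.866025, 0.500000], [-0.500000, -0.866025]]
[[-0.866025, 0.500000], [-0.500000, -0.866025]] × [1, 6]ᵀ ≈ [2.1340, -5.6962]ᵀ
Result: (2.1340, -5.6962)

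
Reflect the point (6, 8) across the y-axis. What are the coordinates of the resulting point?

Reflection across y-axis: (6, 8) → (-6, 8)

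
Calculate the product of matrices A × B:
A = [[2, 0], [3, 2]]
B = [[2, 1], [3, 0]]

Matrix multiplication:
C[0][0] = 2×2 + 0×3 = 4
C[0][1] = 2×1 + 0×0 = 2
C[1][0] = 3×2 + 2×3 = 12
C[1][1] = 3×1 + 2×0 = 3
Result: [[4, 2], [12, 3]]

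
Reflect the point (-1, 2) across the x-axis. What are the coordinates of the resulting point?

Reflection across x-axis: (-1, 2) → (-1, -2)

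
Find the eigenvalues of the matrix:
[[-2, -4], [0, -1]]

Characteristic equation: det(A - λI) = 0
λ² - (trace)λ + (det) = 0
trace = -2 + -1 = -3, det = (-2)(-1) - (-4)(0) = 2
λ² - (-3)λ + (2) = 0
λ = (-3 ± √((-3)² - 4·(2))) / 2 = (-3 ± √1) / 2
Solving: λ = -2, -1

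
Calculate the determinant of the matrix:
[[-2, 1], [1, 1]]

For a 2×2 matrix [[a, b], [c, d]], det = ad - bc
det = (-2)(1) - (1)(1) = -2 - 1 = -3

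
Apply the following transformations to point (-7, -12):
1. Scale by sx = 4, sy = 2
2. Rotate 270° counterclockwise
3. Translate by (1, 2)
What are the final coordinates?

Step 1: Scale → (-28, -24)
Step 2: Rotate 270° → (-24, 28)
Step 3: Translate → (-23, 30)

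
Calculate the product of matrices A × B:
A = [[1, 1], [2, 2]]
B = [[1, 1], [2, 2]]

Matrix multiplication:
C[0][0] = 1×1 + 1×2 = 3
C[0][1] = 1×1 + 1×2 = 3
C[1][0] = 2×1 + 2×2 = 6
C[1][1] = 2×1 + 2×2 = 6
Result: [[3, 3], [6, 6]]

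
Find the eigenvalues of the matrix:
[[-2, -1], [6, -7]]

Characteristic equation: det(A - λI) = 0
λ² - (trace)λ + (det) = 0
trace = -2 + -7 = -9, det = (-2)(-7) - (-1)(6) = 20
λ² - (-9)λ + (20) = 0
λ = (-9 ± √((-9)² - 4·(20))) / 2 = (-9 ± √1) / 2
Solving: λ = -5, -4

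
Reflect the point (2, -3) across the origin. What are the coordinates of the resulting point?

Reflection across origin: (2, -3) → (-2, 3)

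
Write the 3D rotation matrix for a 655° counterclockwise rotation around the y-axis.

Rotation matrix for counterclockwise 655° around y-axis:
cos(655°) = 0.4226, sin(655°) = -0.9063
Result: [[0.4226, 0, -0.9063], [0, 1, 0], [0.9063, 0, 0.4226]]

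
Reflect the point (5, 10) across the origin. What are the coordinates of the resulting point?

Reflection across origin: (5, 10) → (-5, -10)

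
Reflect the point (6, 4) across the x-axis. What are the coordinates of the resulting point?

Reflection across x-axis: (6, 4) → (6, -4)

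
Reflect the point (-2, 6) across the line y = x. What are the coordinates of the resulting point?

Reflection across line y = x: (-2, 6) → (6, -2)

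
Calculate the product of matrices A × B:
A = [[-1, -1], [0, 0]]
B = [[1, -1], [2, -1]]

Matrix multiplication:
C[0][0] = -1×1 + -1×2 = -3
C[0][1] = -1×-1 + -1×-1 = 2
C[1][0] = 0×1 + 0×2 = 0
C[1][1] = 0×-1 + 0×-1 = 0
Result: [[-3, 2], [0, 0]]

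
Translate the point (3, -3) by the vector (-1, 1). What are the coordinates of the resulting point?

Translation by (-1, 1) (homogeneous matrix [[1, 0, -1], [0, 1, 1], [0, 0, 1]]):
x' = 3 + -1 = 2
y' = -3 + 1 = -2
Result: (2, -2)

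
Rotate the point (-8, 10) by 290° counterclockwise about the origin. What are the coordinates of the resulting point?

Rotation matrix for 290°: [[cos 290°, -sin 290°], [sin 290°, cos 290°]] ≈ [[0.342020, 0.939693], [-0.939693, 0.342020]]
[[0.342020, 0.939693], [-0.939693, 0.342020]] × [-8, 10]ᵀ ≈ [6.6608, 10.9377]ᵀ
Result: (6.6608, 10.9377)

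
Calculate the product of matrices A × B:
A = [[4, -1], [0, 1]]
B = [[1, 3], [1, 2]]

Matrix multiplication:
C[0][0] = 4×1 + -1×1 = 3
C[0][1] = 4×3 + -1×2 = 10
C[1][0] = 0×1 + 1×1 = 1
C[1][1] = 0×3 + 1×2 = 2
Result: [[3, 10], [1, 2]]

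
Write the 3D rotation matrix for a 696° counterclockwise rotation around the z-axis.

Rotation matrix for counterclockwise 696° around z-axis:
cos(696°) = 0.9135, sin(696°) = -0.4067
Result: [[0.9135, 0.4067, 0], [-0.4067, 0.9135, 0], [0, 0, 1]]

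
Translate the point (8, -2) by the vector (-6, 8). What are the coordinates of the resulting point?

Translation by (-6, 8) (homogeneous matrix [[1, 0, -6], [0, 1, 8], [0, 0, 1]]):
x' = 8 + -6 = 2
y' = -2 + 8 = 6
Result: (2, 6)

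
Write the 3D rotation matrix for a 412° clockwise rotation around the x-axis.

Rotation matrix for clockwise 412° around x-axis:
A clockwise rotation by 412° is a counterclockwise rotation by -412°.
cos(-412°) = 0.6157, sin(-412°) = -0.7880
Result: [[1, 0, 0], [0, 0.6157, 0.7880], [0, -0.7880, 0.6157]]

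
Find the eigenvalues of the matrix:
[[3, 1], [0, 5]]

Characteristic equation: det(A - λI) = 0
λ² - (trace)λ + (det) = 0
trace = 3 + 5 = 8, det = (3)(5) - (1)(0) = 15
λ² - (8)λ + (15) = 0
λ = (8 ± √((8)² - 4·(15))) / 2 = (8 ± √4) / 2
Solving: λ = 3, 5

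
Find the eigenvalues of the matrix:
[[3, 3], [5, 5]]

Characteristic equation: det(A - λI) = 0
λ² - (trace)λ + (det) = 0
trace = 3 + 5 = 8, det = (3)(5) - (3)(5) = 0
λ² - (8)λ + (0) = 0
λ = (8 ± √((8)² - 4·(0))) / 2 = (8 ± √64) / 2
Solving: λ = 0, 8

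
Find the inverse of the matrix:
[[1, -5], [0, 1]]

For [[a,b],[c,d]], inverse = (1/det)·[[d,-b],[-c,a]]
det = (1)(1) - (-5)(0) = 1 - 0 = 1
Inverse = [[1, 5], [0, 1]]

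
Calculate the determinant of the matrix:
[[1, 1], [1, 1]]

For a 2×2 matrix [[a, b], [c, d]], det = ad - bc
det = (1)(1) - (1)(1) = 1 - 1 = 0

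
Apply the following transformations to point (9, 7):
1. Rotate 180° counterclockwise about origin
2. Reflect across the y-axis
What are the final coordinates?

Step 1: Rotate 180° → (-9, -7)
Step 2: Reflect across y-axis → (9, -7)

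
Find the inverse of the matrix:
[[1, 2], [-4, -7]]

For [[a,b],[c,d]], inverse = (1/det)·[[d,-b],[-c,a]]
det = (1)(-7) - (2)(-4) = -7 - -8 = 1
Inverse = [[-7, -2], [4, 1]]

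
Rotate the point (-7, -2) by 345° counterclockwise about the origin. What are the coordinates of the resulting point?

Rotation matrix for 345°: [[cos 345°, -sin 345°], [sin 345°, cos 345°]] ≈ [[0.965926, 0.258819], [-0.258819, 0.965926]]
[[0.965926, 0.258819], [-0.258819, 0.965926]] × [-7, -2]ᵀ ≈ [-7.2791, -0.1201]ᵀ
Result: (-7.2791, -0.1201)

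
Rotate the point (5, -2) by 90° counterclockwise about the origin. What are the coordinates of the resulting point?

Rotation matrix for 90°: [[cos 90°, -sin 90°], [sin 90°, cos 90°]] = [[0, -1], [1, 0]]
[[0, -1], [1, 0]] × [5, -2]ᵀ = [2, 5]ᵀ
Result: (2, 5)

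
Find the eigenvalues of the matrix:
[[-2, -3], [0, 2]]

Characteristic equation: det(A - λI) = 0
λ² - (trace)λ + (det) = 0
trace = -2 + 2 = 0, det = (-2)(2) - (-3)(0) = -4
λ² - (0)λ + (-4) = 0
λ = (0 ± √((0)² - 4·(-4))) / 2 = (0 ± √16) / 2
Solving: λ = -2, 2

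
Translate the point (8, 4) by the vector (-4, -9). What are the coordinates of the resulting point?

Translation by (-4, -9) (homogeneous matrix [[1, 0, -4], [0, 1, -9], [0, 0, 1]]):
x' = 8 + -4 = 4
y' = 4 + -9 = -5
Result: (4, -5)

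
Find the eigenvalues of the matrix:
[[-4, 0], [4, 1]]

Characteristic equation: det(A - λI) = 0
λ² - (trace)λ + (det) = 0
trace = -4 + 1 = -3, det = (-4)(1) - (0)(4) = -4
λ² - (-3)λ + (-4) = 0
λ = (-3 ± √((-3)² - 4·(-4))) / 2 = (-3 ± √25) / 2
Solving: λ = -4, 1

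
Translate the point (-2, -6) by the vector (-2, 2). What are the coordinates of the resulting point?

Translation by (-2, 2) (homogeneous matrix [[1, 0, -2], [0, 1, 2], [0, 0, 1]]):
x' = -2 + -2 = -4
y' = -6 + 2 = -4
Result: (-4, -4)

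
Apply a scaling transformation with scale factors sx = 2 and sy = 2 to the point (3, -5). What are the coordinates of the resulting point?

Scaling matrix:
[[2, 0], [0, 2]]
Result: (3 × 2, -5 × 2) = (6, -10)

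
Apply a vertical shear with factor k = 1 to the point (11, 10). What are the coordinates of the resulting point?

Shear matrix for vertical shear with factor k = 1:
[[1, 0], [1, 1]]
Result: (11, 10) → (11, 21)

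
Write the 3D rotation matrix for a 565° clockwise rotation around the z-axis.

Rotation matrix for clockwise 565° around z-axis:
A clockwise rotation by 565° is a counterclockwise rotation by -565°.
cos(-565°) = -0.9063, sin(-565°) = 0.4226
Result: [[-0.9063, -0.4226, 0], [0.4226, -0.9063, 0], [0, 0, 1]]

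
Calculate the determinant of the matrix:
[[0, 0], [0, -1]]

For a 2×2 matrix [[a, b], [c, d]], det = ad - bc
det = (0)(-1) - (0)(0) = 0 - 0 = 0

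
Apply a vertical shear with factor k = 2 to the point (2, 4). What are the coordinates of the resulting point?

Shear matrix for vertical shear with factor k = 2:
[[1, 0], [2, 1]]
Result: (2, 4) → (2, 8)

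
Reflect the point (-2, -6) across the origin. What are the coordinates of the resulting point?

Reflection across origin: (-2, -6) → (2, 6)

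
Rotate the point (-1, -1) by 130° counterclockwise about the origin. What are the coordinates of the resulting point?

Rotation matrix for 130°: [[cos 130°, -sin 130°], [sin 130°, cos 130°]] ≈ [[-0.642788, -0.766044], [0.766044, -0.642788]]
[[-0.642788, -0.766044], [0.766044, -0.642788]] × [-1, -1]ᵀ ≈ [1.4088, -0.1233]ᵀ
Result: (1.4088, -0.1233)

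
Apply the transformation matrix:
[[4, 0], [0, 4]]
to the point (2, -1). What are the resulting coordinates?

Matrix multiplication:
[[4, 0], [0, 4]] × [2, -1]ᵀ
= [(4)(2) + (0)(-1), (0)(2) + (4)(-1)]ᵀ
= [8, -4]ᵀ
Result: (8, -4)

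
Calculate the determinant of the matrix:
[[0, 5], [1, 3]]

For a 2×2 matrix [[a, b], [c, d]], det = ad - bc
det = (0)(3) - (5)(1) = 0 - 5 = -5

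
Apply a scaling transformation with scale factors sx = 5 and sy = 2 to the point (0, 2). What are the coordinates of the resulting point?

Scaling matrix:
[[5, 0], [0, 2]]
Result: (0 × 5, 2 × 2) = (0, 4)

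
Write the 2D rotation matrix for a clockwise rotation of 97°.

Rotation matrix formula: [[cos θ, -sin θ], [sin θ, cos θ]]
A clockwise rotation by 97° is equivalent to a counterclockwise rotation by -97°.
For θ = -97°:
cos(-97°) = -0.1219
sin(-97°) = -0.9925
Result: [[-0.1219, 0.9925], [-0.9925, -0.1219]]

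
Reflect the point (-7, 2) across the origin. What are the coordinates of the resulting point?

Reflection across origin: (-7, 2) → (7, -2)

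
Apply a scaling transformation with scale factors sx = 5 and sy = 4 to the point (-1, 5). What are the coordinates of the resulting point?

Scaling matrix:
[[5, 0], [0, 4]]
Result: (-1 × 5, 5 × 4) = (-5, 20)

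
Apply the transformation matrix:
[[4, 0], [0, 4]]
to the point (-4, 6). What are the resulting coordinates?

Matrix multiplication:
[[4, 0], [0, 4]] × [-4, 6]ᵀ
= [(4)(-4) + (0)(6), (0)(-4) + (4)(6)]ᵀ
= [-16, 24]ᵀ
Result: (-16, 24)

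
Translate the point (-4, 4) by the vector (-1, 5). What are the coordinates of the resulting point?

Translation by (-1, 5) (homogeneous matrix [[1, 0, -1], [0, 1, 5], [0, 0, 1]]):
x' = -4 + -1 = -5
y' = 4 + 5 = 9
Result: (-5, 9)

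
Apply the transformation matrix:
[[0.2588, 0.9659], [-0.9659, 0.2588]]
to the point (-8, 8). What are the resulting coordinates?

Matrix multiplication:
[[0.2588, 0.9659], [-0.9659, 0.2588]] × [-8, 8]ᵀ
= [(0.2588)(-8) + (0.9659)(8), (-0.9659)(-8) + (0.2588)(8)]ᵀ
= [5.6568, 9.7976]ᵀ
Result: (5.6568, 9.7976)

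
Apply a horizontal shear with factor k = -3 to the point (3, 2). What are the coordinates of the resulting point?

Shear matrix for horizontal shear with factor k = -3:
[[1, -3], [0, 1]]
Result: (3, 2) → (-3, 2)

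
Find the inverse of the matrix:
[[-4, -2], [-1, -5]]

For [[a,b],[c,d]], inverse = (1/det)·[[d,-b],[-c,a]]
det = (-4)(-5) - (-2)(-1) = 20 - 2 = 18
Inverse = (1/18)·[[-5, 2], [1, -4]]
= [[-5/18, 1/9], [1/18, -2/9]]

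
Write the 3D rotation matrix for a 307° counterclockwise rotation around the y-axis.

Rotation matrix for counterclockwise 307° around y-axis:
cos(307°) = 0.6018, sin(307°) = -0.7986
Result: [[0.6018, 0, -0.7986], [0, 1, 0], [0.7986, 0, 0.6018]]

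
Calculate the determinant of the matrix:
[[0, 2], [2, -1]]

For a 2×2 matrix [[a, b], [c, d]], det = ad - bc
det = (0)(-1) - (2)(2) = 0 - 4 = -4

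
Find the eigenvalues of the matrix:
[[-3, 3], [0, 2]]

Characteristic equation: det(A - λI) = 0
λ² - (trace)λ + (det) = 0
trace = -3 + 2 = -1, det = (-3)(2) - (3)(0) = -6
λ² - (-1)λ + (-6) = 0
λ = (-1 ± √((-1)² - 4·(-6))) / 2 = (-1 ± √25) / 2
Solving: λ = -3, 2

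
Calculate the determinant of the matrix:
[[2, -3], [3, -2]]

For a 2×2 matrix [[a, b], [c, d]], det = ad - bc
det = (2)(-2) - (-3)(3) = -4 - -9 = 5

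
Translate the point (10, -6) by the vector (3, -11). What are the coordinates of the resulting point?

Translation by (3, -11) (homogeneous matrix [[1, 0, 3], [0, 1, -11], [0, 0, 1]]):
x' = 10 + 3 = 13
y' = -6 + -11 = -17
Result: (13, -17)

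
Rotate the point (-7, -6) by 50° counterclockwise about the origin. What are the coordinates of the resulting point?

Rotation matrix for 50°: [[cos 50°, -sin 50°], [sin 50°, cos 50°]] ≈ [[0.642788, -0.766044], [0.766044, 0.642788]]
[[0.642788, -0.766044], [0.766044, 0.642788]] × [-7, -6]ᵀ ≈ [0.0968, -9.2190]ᵀ
Result: (0.0968, -9.2190)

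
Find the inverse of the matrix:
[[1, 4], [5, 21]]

For [[a,b],[c,d]], inverse = (1/det)·[[d,-b],[-c,a]]
det = (1)(21) - (4)(5) = 21 - 20 = 1
Inverse = [[21, -4], [-5, 1]]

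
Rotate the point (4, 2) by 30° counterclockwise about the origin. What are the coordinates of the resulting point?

Rotation matrix for 30°: [[cos 30°, -sin 30°], [sin 30°, cos 30°]] ≈ [[0.866025, -0.500000], [0.500000, 0.866025]]
[[0.866025, -0.500000], [0.500000, 0.866025]] × [4, 2]ᵀ ≈ [2.4641, 3.7321]ᵀ
Result: (2.4641, 3.7321)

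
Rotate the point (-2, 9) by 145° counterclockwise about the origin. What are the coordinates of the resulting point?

Rotation matrix for 145°: [[cos 145°, -sin 145°], [sin 145°, cos 145°]] ≈ [[-0.819152, -0.573576], [0.573576, -0.819152]]
[[-0.819152, -0.573576], [0.573576, -0.819152]] × [-2, 9]ᵀ ≈ [-3.5239, -8.5195]ᵀ
Result: (-3.5239, -8.5195)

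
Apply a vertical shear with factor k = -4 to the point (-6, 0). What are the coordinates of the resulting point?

Shear matrix for vertical shear with factor k = -4:
[[1, 0], [-4, 1]]
Result: (-6, 0) → (-6, 24)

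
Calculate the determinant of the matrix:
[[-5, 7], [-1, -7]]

For a 2×2 matrix [[a, b], [c, d]], det = ad - bc
det = (-5)(-7) - (7)(-1) = 35 - -7 = 42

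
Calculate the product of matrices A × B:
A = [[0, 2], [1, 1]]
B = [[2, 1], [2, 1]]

Matrix multiplication:
C[0][0] = 0×2 + 2×2 = 4
C[0][1] = 0×1 + 2×1 = 2
C[1][0] = 1×2 + 1×2 = 4
C[1][1] = 1×1 + 1×1 = 2
Result: [[4, 2], [4, 2]]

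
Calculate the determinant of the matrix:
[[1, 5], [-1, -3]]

For a 2×2 matrix [[a, b], [c, d]], det = ad - bc
det = (1)(-3) - (5)(-1) = -3 - -5 = 2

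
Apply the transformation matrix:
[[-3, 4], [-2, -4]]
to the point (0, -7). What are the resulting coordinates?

Matrix multiplication:
[[-3, 4], [-2, -4]] × [0, -7]ᵀ
= [(-3)(0) + (4)(-7), (-2)(0) + (-4)(-7)]ᵀ
= [-28, 28]ᵀ
Result: (-28, 28)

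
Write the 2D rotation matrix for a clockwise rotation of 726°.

Rotation matrix formula: [[cos θ, -sin θ], [sin θ, cos θ]]
A clockwise rotation by 726° is equivalent to a counterclockwise rotation by -726°.
For θ = -726°:
cos(-726°) = 0.9945
sin(-726°) = -0.1045
Result: [[0.9945, 0.1045], [-0.1045, 0.9945]]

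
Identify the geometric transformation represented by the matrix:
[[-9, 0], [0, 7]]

This matrix represents: non-uniform scaling by sx = -9, sy = 7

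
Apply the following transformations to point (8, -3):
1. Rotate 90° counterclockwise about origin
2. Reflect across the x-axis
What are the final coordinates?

Step 1: Rotate 90° → (3, 8)
Step 2: Reflect across x-axis → (3, -8)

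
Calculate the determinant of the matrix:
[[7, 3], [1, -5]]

For a 2×2 matrix [[a, b], [c, d]], det = ad - bc
det = (7)(-5) - (3)(1) = -35 - 3 = -38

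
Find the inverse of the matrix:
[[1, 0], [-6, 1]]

For [[a,b],[c,d]], inverse = (1/det)·[[d,-b],[-c,a]]
det = (1)(1) - (0)(-6) = 1 - 0 = 1
Inverse = [[1, 0], [6, 1]]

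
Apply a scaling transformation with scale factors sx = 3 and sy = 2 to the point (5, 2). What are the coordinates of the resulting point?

Scaling matrix:
[[3, 0], [0, 2]]
Result: (5 × 3, 2 × 2) = (15, 4)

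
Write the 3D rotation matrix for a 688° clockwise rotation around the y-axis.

Rotation matrix for clockwise 688° around y-axis:
A clockwise rotation by 688° is a counterclockwise rotation by -688°.
cos(-688°) = 0.8480, sin(-688°) = 0.5299
Result: [[0.8480, 0, 0.5299], [0, 1, 0], [-0.5299, 0, 0.8480]]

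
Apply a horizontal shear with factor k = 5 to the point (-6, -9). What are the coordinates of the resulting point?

Shear matrix for horizontal shear with factor k = 5:
[[1, 5], [0, 1]]
Result: (-6, -9) → (-51, -9)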